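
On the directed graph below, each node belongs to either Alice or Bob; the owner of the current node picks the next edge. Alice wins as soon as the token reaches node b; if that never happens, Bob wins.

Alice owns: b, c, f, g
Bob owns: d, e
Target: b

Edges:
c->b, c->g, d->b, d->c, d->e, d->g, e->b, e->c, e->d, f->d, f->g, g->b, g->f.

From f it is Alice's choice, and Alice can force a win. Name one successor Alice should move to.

A0 = {b}
A1: add {c, g} — c (Alice) has c→b; g (Alice) has g→b.
A2: add {f} — f (Alice) has f→g.
A3 = A2; e.g. d (Bob) can still go to e. Fixed point.
From f, successor g is in the attractor (rank 1); the other successor d is not.

g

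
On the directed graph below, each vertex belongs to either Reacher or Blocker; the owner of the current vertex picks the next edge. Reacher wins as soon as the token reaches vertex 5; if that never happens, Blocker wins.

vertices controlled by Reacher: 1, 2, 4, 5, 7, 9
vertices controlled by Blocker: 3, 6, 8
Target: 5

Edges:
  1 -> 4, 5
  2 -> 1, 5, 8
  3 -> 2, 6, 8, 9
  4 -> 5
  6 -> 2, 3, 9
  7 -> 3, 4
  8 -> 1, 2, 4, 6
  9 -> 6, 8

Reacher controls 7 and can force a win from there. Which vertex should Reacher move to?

A0 = {5}
A1: add {1, 2, 4} — 1 (Reacher) has 1→5; 2 (Reacher) has 2→5; 4 (Reacher) has 4→5.
A2: add {7} — 7 (Reacher) has 7→4.
A3 = A2; e.g. 3 (Blocker) can still go to 6. Fixed point.
From 7, successor 4 is in the attractor (rank 1); the other successor 3 is not.

4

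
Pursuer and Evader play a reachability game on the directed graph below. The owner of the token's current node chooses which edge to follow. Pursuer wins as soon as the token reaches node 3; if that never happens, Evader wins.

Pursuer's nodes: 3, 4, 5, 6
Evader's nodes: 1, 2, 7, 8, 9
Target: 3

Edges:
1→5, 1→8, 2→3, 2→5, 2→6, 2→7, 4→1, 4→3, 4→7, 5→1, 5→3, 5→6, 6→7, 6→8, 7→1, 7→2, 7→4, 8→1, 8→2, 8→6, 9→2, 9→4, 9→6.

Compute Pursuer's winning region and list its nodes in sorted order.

3, 4, 5

A0 = {3}
A1: add {4, 5} — 4 (Pursuer) has 4→3; 5 (Pursuer) has 5→3.
A2 = A1; e.g. 1 (Evader) can still go to 8. Fixed point.
Pursuer's winning region = {3, 4, 5}.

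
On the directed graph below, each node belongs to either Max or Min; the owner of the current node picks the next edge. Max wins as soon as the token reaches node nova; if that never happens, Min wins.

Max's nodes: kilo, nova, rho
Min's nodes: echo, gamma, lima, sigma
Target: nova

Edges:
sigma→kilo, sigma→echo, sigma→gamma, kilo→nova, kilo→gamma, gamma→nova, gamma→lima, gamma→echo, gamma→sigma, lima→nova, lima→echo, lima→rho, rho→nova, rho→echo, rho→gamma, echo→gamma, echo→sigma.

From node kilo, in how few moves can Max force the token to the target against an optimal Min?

A0 = {nova}
A1: add {kilo, rho} — kilo (Max) has kilo→nova; rho (Max) has rho→nova.
A2 = A1; e.g. lima (Min) can still go to echo. Fixed point.
kilo enters the attractor at level 1, so Max can force the target in 1 move from there.

1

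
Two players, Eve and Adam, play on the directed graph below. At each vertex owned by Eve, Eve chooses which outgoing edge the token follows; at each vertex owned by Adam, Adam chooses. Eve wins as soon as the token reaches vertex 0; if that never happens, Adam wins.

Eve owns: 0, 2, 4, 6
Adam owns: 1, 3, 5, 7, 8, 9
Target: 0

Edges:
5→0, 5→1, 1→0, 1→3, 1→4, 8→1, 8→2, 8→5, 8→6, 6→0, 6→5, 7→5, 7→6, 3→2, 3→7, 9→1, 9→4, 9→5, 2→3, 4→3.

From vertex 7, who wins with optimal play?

Adam

A0 = {0}
A1: add {6} — 6 (Eve) has 6→0.
A2 = A1; e.g. 1 (Adam) can still go to 3. Fixed point.
7 never enters the attractor, so Adam can avoid the target forever.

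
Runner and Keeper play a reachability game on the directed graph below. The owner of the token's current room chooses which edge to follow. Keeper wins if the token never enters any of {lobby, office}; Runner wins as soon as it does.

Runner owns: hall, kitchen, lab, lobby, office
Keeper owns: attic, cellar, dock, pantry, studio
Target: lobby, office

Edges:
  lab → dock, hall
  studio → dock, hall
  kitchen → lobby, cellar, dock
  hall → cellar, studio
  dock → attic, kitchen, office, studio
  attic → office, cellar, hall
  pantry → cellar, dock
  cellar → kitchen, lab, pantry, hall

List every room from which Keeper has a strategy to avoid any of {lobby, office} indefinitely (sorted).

attic, cellar, dock, hall, lab, pantry, studio

A0 = {lobby, office}
A1: add {kitchen} — kitchen (Runner) has kitchen→lobby.
A2 = A1; e.g. attic (Keeper) can still go to cellar. Fixed point.
Runner's attractor = {kitchen, lobby, office}; Keeper avoids the target exactly from the complement.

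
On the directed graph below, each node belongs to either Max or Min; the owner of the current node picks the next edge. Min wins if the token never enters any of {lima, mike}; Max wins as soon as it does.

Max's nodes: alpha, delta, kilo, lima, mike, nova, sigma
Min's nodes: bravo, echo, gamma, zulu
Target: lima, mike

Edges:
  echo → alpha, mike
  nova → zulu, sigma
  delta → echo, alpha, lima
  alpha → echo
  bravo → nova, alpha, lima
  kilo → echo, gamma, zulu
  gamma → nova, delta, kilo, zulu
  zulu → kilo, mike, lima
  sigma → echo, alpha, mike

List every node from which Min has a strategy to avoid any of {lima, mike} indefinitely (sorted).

A0 = {lima, mike}
A1: add {delta, sigma} — delta (Max) has delta→lima; sigma (Max) has sigma→mike.
A2: add {nova} — nova (Max) has nova→sigma.
A3 = A2; e.g. echo (Min) can still go to alpha. Fixed point.
Max's attractor = {delta, lima, mike, nova, sigma}; Min avoids the target exactly from the complement.

alpha, bravo, echo, gamma, kilo, zulu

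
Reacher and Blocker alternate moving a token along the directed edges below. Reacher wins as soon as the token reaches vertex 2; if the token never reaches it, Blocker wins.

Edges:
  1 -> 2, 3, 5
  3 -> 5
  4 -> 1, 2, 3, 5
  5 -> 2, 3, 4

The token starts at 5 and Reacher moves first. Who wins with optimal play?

Track states (vertex, player-to-move).
A0 = {(2,Reacher), (2,Blocker)}
A1: add {(1,Reacher), (4,Reacher), (5,Reacher)}.
(5,Reacher) ∈ A1 ⇒ Reacher forces the target.

Reacher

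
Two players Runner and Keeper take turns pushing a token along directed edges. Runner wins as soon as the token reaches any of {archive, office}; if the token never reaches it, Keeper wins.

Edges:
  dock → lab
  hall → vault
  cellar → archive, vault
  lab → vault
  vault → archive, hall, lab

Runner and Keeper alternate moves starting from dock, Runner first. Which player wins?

Track states (vertex, player-to-move).
A0 = {(archive,Runner), (archive,Keeper), (office,Runner), (office,Keeper)}
A1: add {(cellar,Runner), (vault,Runner)}.
A2: add {(hall,Keeper), (cellar,Keeper), (lab,Keeper)}.
A3: add {(dock,Runner)}.
(dock,Runner) ∈ A3 ⇒ Runner forces the target.

Runner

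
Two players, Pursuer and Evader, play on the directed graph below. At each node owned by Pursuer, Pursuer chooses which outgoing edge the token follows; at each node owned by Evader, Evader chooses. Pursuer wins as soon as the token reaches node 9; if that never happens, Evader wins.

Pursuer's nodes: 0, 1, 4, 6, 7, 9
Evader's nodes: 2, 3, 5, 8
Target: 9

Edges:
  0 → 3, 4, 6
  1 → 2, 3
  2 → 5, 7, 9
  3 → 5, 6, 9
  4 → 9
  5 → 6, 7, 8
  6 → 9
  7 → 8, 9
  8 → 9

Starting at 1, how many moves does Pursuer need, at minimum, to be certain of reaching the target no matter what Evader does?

A0 = {9}
A1: add {4, 6, 7, 8} — 4 (Pursuer) has 4→9; 6 (Pursuer) has 6→9; 7 (Pursuer) has 7→9; 8 (Evader): all of {9} already in.
A2: add {0, 5} — 0 (Pursuer) has 0→4; 5 (Evader): all of {6, 7, 8} already in.
A3: add {2, 3} — 2 (Evader): all of {5, 7, 9} already in; 3 (Evader): all of {5, 6, 9} already in.
A4: add {1} — 1 (Pursuer) has 1→2.
A4 = all vertices. Fixed point.
1 enters the attractor at level 4, so Pursuer can force the target in 4 moves from there.

4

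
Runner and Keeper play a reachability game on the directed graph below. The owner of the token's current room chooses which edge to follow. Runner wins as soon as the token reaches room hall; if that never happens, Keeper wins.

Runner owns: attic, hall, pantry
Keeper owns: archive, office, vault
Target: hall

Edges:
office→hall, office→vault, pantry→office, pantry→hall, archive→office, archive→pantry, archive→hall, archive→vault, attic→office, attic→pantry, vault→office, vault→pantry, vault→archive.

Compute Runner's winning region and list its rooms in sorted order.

A0 = {hall}
A1: add {pantry} — pantry (Runner) has pantry→hall.
A2: add {attic} — attic (Runner) has attic→pantry.
A3 = A2; e.g. office (Keeper) can still go to vault. Fixed point.
Runner's winning region = {attic, hall, pantry}.

attic, hall, pantry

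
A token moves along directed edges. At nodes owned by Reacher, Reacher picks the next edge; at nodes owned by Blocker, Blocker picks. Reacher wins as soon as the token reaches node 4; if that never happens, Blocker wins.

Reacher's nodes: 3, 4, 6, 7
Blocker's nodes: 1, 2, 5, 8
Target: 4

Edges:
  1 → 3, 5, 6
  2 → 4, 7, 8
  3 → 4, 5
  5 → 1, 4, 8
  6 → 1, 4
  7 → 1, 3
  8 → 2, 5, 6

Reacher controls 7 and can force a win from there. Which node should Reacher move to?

3

A0 = {4}
A1: add {3, 6} — 3 (Reacher) has 3→4; 6 (Reacher) has 6→4.
A2: add {7} — 7 (Reacher) has 7→3.
A3 = A2; e.g. 1 (Blocker) can still go to 5. Fixed point.
From 7, successor 3 is in the attractor (rank 1); the other successor 1 is not.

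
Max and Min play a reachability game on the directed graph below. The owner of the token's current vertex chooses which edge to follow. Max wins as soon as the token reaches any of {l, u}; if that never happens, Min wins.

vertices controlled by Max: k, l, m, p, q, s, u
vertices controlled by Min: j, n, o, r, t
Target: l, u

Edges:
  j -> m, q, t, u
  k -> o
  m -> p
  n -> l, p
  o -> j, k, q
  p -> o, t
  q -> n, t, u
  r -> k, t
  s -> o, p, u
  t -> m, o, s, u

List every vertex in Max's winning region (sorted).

l, q, s, u

A0 = {l, u}
A1: add {q, s} — q (Max) has q→u; s (Max) has s→u.
A2 = A1; e.g. j (Min) can still go to m. Fixed point.
Max's winning region = {l, q, s, u}.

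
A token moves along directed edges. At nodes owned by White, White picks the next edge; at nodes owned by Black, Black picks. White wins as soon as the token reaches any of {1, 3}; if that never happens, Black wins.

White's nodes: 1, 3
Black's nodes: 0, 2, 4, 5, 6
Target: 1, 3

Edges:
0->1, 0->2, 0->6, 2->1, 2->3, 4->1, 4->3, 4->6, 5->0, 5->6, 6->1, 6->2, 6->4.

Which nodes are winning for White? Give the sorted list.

A0 = {1, 3}
A1: add {2} — 2 (Black): all of {1, 3} already in.
A2 = A1; e.g. 0 (Black) can still go to 6. Fixed point.
White's winning region = {1, 2, 3}.

1, 2, 3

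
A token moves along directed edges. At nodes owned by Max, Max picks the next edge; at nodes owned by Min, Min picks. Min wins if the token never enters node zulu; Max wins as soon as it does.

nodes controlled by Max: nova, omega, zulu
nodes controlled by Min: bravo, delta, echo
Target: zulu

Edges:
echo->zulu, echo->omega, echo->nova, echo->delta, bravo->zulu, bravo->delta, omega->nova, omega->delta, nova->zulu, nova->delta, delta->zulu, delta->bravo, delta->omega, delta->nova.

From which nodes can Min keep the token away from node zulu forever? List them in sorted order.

A0 = {zulu}
A1: add {nova} — nova (Max) has nova→zulu.
A2: add {omega} — omega (Max) has omega→nova.
A3 = A2; e.g. echo (Min) can still go to delta. Fixed point.
Max's attractor = {nova, omega, zulu}; Min avoids the target exactly from the complement.

bravo, delta, echo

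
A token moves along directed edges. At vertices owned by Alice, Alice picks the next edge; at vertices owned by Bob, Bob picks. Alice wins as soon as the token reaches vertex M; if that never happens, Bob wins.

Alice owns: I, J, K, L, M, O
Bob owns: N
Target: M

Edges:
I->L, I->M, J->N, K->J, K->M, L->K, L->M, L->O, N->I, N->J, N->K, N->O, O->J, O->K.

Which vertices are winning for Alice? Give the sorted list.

A0 = {M}
A1: add {I, K, L} — I (Alice) has I→M; K (Alice) has K→M; L (Alice) has L→M.
A2: add {O} — O (Alice) has O→K.
A3 = A2; e.g. J (Alice) has no edge into A2. Fixed point.
Alice's winning region = {I, K, L, M, O}.

I, K, L, M, O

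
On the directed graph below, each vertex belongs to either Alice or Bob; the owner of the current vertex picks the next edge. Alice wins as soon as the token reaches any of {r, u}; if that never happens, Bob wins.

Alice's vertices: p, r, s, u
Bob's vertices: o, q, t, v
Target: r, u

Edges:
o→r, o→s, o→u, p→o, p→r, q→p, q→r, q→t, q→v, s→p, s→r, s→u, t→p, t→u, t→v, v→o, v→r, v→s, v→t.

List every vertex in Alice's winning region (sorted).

A0 = {r, u}
A1: add {p, s} — p (Alice) has p→r; s (Alice) has s→r.
A2: add {o} — o (Bob): all of {r, s, u} already in.
A3 = A2; e.g. q (Bob) can still go to t. Fixed point.
Alice's winning region = {o, p, r, s, u}.

o, p, r, s, u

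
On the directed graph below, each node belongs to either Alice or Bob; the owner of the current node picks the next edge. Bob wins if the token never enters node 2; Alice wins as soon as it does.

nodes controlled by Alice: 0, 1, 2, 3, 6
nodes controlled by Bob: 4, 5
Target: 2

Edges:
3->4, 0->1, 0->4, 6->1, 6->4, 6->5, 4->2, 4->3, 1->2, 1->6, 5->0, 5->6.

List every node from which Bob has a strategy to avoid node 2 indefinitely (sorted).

A0 = {2}
A1: add {1} — 1 (Alice) has 1→2.
A2: add {0, 6} — 0 (Alice) has 0→1; 6 (Alice) has 6→1.
A3: add {5} — 5 (Bob): all of {0, 6} already in.
A4 = A3; e.g. 3 (Alice) has no edge into A3. Fixed point.
Alice's attractor = {0, 1, 2, 5, 6}; Bob avoids the target exactly from the complement.

3, 4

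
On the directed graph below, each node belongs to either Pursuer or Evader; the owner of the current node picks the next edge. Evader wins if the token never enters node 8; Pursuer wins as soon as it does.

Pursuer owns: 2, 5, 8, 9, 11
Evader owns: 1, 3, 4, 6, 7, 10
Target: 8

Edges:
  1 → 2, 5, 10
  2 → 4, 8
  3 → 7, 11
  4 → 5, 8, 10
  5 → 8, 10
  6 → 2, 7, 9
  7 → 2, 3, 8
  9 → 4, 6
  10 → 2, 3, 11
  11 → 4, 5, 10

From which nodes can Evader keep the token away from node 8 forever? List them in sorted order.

A0 = {8}
A1: add {2, 5} — 2 (Pursuer) has 2→8; 5 (Pursuer) has 5→8.
A2: add {11} — 11 (Pursuer) has 11→5.
A3 = A2; e.g. 1 (Evader) can still go to 10. Fixed point.
Pursuer's attractor = {2, 5, 8, 11}; Evader avoids the target exactly from the complement.

1, 3, 4, 6, 7, 9, 10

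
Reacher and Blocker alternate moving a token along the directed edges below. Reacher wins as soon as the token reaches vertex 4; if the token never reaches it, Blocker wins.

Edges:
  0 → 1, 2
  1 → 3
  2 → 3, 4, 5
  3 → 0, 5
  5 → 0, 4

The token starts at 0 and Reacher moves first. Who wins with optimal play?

Blocker

Track states (vertex, player-to-move).
A0 = {(4,Reacher), (4,Blocker)}
A1: add {(2,Reacher), (5,Reacher)}.
A2 = A1; e.g. (0,Reacher) stays out. (0,Reacher) never enters ⇒ Blocker avoids the target.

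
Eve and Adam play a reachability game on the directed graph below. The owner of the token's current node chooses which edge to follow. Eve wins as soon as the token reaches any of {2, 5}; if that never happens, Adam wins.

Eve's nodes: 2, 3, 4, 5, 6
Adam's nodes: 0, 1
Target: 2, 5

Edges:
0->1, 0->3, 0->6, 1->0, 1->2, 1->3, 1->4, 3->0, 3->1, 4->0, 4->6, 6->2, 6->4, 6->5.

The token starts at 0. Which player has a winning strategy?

A0 = {2, 5}
A1: add {6} — 6 (Eve) has 6→2.
A2: add {4} — 4 (Eve) has 4→6.
A3 = A2; e.g. 0 (Adam) can still go to 1. Fixed point.
0 never enters the attractor, so Adam can avoid the target forever.

Adam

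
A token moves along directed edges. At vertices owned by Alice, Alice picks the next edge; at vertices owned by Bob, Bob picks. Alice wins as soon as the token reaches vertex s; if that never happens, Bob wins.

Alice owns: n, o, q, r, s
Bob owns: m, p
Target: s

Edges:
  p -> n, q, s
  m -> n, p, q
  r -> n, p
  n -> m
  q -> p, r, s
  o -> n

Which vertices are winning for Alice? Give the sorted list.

q, s

A0 = {s}
A1: add {q} — q (Alice) has q→s.
A2 = A1; e.g. m (Bob) can still go to n. Fixed point.
Alice's winning region = {q, s}.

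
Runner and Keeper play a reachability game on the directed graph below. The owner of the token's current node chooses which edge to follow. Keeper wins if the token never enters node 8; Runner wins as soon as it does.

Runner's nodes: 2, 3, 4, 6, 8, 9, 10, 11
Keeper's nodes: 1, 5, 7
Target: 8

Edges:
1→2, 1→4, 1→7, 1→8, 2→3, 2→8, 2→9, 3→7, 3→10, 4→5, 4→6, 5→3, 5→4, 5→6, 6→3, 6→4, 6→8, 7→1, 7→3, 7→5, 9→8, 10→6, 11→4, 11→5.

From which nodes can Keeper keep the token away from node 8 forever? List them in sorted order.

1, 7

A0 = {8}
A1: add {2, 6, 9} — 2 (Runner) has 2→8; 6 (Runner) has 6→8; 9 (Runner) has 9→8.
A2: add {4, 10} — 4 (Runner) has 4→6; 10 (Runner) has 10→6.
A3: add {3, 11} — 3 (Runner) has 3→10; 11 (Runner) has 11→4.
A4: add {5} — 5 (Keeper): all of {3, 4, 6} already in.
A5 = A4; e.g. 1 (Keeper) can still go to 7. Fixed point.
Runner's attractor = {2, 3, 4, 5, 6, 8, 9, 10, 11}; Keeper avoids the target exactly from the complement.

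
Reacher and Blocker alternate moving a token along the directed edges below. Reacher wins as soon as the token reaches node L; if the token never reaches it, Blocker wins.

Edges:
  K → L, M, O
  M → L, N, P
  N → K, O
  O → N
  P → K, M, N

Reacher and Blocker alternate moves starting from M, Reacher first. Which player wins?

Reacher

Track states (vertex, player-to-move).
A0 = {(L,Reacher), (L,Blocker)}
A1: add {(K,Reacher), (M,Reacher)}.
(M,Reacher) ∈ A1 ⇒ Reacher forces the target.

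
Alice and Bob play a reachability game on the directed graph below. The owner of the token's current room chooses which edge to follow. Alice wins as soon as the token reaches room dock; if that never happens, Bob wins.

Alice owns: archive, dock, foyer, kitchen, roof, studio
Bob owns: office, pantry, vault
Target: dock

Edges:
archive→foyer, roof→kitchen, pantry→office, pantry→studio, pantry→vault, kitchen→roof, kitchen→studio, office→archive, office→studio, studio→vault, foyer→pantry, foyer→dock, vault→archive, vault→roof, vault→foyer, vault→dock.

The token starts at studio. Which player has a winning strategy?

Bob

A0 = {dock}
A1: add {foyer} — foyer (Alice) has foyer→dock.
A2: add {archive} — archive (Alice) has archive→foyer.
A3 = A2; e.g. roof (Alice) has no edge into A2. Fixed point.
studio never enters the attractor, so Bob can avoid the target forever.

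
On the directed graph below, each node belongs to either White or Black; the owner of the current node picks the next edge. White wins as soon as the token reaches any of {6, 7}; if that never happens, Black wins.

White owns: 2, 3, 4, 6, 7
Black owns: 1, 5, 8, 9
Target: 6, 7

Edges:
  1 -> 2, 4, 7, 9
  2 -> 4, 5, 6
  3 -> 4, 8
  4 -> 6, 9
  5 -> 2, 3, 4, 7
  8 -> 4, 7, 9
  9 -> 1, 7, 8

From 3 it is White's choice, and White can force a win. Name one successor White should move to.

A0 = {6, 7}
A1: add {2, 4} — 2 (White) has 2→6; 4 (White) has 4→6.
A2: add {3} — 3 (White) has 3→4.
A3: add {5} — 5 (Black): all of {2, 3, 4, 7} already in.
A4 = A3; e.g. 1 (Black) can still go to 9. Fixed point.
From 3, successor 4 is in the attractor (rank 1); the other successor 8 is not.

4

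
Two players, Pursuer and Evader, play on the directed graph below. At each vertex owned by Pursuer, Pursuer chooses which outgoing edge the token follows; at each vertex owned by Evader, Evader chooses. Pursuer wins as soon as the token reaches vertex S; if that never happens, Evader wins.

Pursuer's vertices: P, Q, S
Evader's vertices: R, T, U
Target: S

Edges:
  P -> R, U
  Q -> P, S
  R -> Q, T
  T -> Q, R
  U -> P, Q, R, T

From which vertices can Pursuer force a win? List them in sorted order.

A0 = {S}
A1: add {Q} — Q (Pursuer) has Q→S.
A2 = A1; e.g. P (Pursuer) has no edge into A1. Fixed point.
Pursuer's winning region = {Q, S}.

Q, S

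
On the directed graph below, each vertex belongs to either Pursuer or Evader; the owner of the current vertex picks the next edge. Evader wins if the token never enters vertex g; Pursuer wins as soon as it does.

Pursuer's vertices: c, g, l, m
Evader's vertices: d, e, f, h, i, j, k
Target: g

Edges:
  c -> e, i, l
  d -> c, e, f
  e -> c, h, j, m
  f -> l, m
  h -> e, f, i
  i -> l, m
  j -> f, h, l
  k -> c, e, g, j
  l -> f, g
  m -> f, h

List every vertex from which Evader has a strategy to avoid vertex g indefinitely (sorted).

d, e, f, h, i, j, k, m

A0 = {g}
A1: add {l} — l (Pursuer) has l→g.
A2: add {c} — c (Pursuer) has c→l.
A3 = A2; e.g. d (Evader) can still go to e. Fixed point.
Pursuer's attractor = {c, g, l}; Evader avoids the target exactly from the complement.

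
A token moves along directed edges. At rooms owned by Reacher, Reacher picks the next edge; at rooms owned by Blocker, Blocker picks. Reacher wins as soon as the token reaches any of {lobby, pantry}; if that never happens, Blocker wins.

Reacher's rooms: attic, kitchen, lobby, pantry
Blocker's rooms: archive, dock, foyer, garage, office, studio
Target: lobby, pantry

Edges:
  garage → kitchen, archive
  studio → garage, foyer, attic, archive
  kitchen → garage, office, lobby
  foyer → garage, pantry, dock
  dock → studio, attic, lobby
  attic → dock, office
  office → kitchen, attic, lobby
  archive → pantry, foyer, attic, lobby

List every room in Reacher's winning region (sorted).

A0 = {lobby, pantry}
A1: add {kitchen} — kitchen (Reacher) has kitchen→lobby.
A2 = A1; e.g. garage (Blocker) can still go to archive. Fixed point.
Reacher's winning region = {kitchen, lobby, pantry}.

kitchen, lobby, pantry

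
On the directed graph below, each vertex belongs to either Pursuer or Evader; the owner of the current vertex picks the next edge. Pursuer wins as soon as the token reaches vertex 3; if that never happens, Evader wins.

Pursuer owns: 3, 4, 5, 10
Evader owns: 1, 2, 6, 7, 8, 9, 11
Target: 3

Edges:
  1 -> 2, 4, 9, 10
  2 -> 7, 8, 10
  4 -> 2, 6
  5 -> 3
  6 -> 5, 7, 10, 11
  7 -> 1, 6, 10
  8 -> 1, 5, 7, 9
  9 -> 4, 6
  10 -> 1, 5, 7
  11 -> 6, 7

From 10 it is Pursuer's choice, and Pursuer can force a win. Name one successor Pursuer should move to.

5

A0 = {3}
A1: add {5} — 5 (Pursuer) has 5→3.
A2: add {10} — 10 (Pursuer) has 10→5.
A3 = A2; e.g. 1 (Evader) can still go to 2. Fixed point.
From 10, successor 5 is in the attractor (rank 1); the other successors 1, 7 are not.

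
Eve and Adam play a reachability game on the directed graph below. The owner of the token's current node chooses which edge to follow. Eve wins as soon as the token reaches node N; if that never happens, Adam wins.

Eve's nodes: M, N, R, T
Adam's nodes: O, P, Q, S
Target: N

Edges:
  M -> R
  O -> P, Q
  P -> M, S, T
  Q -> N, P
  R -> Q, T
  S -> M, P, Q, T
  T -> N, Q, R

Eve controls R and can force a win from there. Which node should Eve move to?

A0 = {N}
A1: add {T} — T (Eve) has T→N.
A2: add {R} — R (Eve) has R→T.
A3: add {M} — M (Eve) has M→R.
A4 = A3; e.g. O (Adam) can still go to P. Fixed point.
From R, successor T is in the attractor (rank 1); the other successor Q is not.

T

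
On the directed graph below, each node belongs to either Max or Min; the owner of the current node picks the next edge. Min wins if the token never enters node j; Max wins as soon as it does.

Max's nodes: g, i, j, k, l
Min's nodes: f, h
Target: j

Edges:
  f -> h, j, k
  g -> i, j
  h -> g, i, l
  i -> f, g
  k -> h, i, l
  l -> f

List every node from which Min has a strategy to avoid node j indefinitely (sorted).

A0 = {j}
A1: add {g} — g (Max) has g→j.
A2: add {i} — i (Max) has i→g.
A3: add {k} — k (Max) has k→i.
A4 = A3; e.g. f (Min) can still go to h. Fixed point.
Max's attractor = {g, i, j, k}; Min avoids the target exactly from the complement.

f, h, l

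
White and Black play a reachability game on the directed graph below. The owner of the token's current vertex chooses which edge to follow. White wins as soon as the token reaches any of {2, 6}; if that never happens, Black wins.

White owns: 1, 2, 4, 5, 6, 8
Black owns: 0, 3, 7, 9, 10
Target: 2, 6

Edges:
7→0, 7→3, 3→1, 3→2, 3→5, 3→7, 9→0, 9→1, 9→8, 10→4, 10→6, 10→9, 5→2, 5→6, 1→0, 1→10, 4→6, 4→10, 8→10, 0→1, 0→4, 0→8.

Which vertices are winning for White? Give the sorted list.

A0 = {2, 6}
A1: add {4, 5} — 4 (White) has 4→6; 5 (White) has 5→2.
A2 = A1; e.g. 0 (Black) can still go to 1. Fixed point.
White's winning region = {2, 4, 5, 6}.

2, 4, 5, 6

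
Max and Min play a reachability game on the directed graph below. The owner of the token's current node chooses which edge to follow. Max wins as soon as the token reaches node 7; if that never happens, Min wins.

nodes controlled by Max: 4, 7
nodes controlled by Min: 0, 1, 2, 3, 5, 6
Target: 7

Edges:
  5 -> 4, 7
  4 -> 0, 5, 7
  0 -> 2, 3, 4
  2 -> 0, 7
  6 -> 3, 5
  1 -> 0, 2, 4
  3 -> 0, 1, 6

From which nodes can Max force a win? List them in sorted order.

A0 = {7}
A1: add {4} — 4 (Max) has 4→7.
A2: add {5} — 5 (Min): all of {4, 7} already in.
A3 = A2; e.g. 0 (Min) can still go to 2. Fixed point.
Max's winning region = {4, 5, 7}.

4, 5, 7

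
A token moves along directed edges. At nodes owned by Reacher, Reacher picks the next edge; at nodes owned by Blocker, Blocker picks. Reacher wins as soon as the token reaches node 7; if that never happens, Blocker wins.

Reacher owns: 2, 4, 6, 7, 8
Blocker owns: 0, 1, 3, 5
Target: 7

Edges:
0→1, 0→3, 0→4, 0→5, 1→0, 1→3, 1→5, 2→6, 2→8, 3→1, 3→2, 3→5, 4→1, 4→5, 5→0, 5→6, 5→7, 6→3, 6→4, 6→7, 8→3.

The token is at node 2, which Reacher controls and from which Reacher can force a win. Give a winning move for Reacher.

6

A0 = {7}
A1: add {6} — 6 (Reacher) has 6→7.
A2: add {2} — 2 (Reacher) has 2→6.
A3 = A2; e.g. 0 (Blocker) can still go to 1. Fixed point.
From 2, successor 6 is in the attractor (rank 1); the other successor 8 is not.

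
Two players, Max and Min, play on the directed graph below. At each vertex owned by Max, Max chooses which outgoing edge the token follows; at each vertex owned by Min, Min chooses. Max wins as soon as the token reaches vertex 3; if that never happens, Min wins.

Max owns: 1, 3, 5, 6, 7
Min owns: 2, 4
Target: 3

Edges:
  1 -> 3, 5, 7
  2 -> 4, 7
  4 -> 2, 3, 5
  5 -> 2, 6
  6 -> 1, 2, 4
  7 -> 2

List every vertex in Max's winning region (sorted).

A0 = {3}
A1: add {1} — 1 (Max) has 1→3.
A2: add {6} — 6 (Max) has 6→1.
A3: add {5} — 5 (Max) has 5→6.
A4 = A3; e.g. 2 (Min) can still go to 4. Fixed point.
Max's winning region = {1, 3, 5, 6}.

1, 3, 5, 6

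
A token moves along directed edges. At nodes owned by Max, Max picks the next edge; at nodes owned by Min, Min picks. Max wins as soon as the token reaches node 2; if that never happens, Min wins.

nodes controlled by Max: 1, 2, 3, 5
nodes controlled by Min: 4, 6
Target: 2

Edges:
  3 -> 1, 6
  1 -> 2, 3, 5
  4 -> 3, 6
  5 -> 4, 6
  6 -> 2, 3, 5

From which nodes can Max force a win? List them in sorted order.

1, 2, 3

A0 = {2}
A1: add {1} — 1 (Max) has 1→2.
A2: add {3} — 3 (Max) has 3→1.
A3 = A2; e.g. 4 (Min) can still go to 6. Fixed point.
Max's winning region = {1, 2, 3}.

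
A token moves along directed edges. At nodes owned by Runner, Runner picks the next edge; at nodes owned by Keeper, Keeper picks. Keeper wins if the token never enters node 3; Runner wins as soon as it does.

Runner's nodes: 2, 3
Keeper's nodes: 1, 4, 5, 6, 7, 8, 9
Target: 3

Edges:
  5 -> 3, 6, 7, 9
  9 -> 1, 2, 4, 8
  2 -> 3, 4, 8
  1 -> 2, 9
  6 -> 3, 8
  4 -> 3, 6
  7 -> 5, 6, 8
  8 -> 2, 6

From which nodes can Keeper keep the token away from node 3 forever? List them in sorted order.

1, 4, 5, 6, 7, 8, 9

A0 = {3}
A1: add {2} — 2 (Runner) has 2→3.
A2 = A1; e.g. 1 (Keeper) can still go to 9. Fixed point.
Runner's attractor = {2, 3}; Keeper avoids the target exactly from the complement.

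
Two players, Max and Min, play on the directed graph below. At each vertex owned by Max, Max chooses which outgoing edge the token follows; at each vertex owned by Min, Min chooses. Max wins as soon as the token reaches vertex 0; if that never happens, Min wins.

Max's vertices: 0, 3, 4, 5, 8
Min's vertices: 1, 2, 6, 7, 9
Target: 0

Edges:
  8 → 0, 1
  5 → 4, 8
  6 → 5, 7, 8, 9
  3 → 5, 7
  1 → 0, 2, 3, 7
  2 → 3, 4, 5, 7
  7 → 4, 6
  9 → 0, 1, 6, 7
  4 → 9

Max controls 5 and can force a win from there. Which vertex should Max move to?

8

A0 = {0}
A1: add {8} — 8 (Max) has 8→0.
A2: add {5} — 5 (Max) has 5→8.
A3: add {3} — 3 (Max) has 3→5.
A4 = A3; e.g. 1 (Min) can still go to 2. Fixed point.
From 5, successor 8 is in the attractor (rank 1); the other successor 4 is not.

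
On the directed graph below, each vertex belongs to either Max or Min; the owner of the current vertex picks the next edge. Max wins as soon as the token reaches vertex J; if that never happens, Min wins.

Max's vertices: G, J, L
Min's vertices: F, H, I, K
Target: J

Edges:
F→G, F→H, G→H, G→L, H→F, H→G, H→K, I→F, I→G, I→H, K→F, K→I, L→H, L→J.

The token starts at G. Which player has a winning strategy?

Max

A0 = {J}
A1: add {L} — L (Max) has L→J.
A2: add {G} — G (Max) has G→L.
A3 = A2; e.g. F (Min) can still go to H. Fixed point.
G ∈ A2, so Max can force the target.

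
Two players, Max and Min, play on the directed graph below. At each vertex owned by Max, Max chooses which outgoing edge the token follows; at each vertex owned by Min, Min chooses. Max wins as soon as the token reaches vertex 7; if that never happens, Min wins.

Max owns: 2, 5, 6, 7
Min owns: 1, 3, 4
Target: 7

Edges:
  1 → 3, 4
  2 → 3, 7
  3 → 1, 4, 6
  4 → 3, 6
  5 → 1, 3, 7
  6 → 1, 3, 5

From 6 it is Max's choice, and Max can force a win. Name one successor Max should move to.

A0 = {7}
A1: add {2, 5} — 2 (Max) has 2→7; 5 (Max) has 5→7.
A2: add {6} — 6 (Max) has 6→5.
A3 = A2; e.g. 1 (Min) can still go to 3. Fixed point.
From 6, successor 5 is in the attractor (rank 1); the other successors 1, 3 are not.

5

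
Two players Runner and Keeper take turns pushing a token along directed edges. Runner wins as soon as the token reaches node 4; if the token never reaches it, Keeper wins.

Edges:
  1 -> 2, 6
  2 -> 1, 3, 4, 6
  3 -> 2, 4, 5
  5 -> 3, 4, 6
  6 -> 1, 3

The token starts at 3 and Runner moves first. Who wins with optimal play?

Runner

Track states (vertex, player-to-move).
A0 = {(4,Runner), (4,Keeper)}
A1: add {(2,Runner), (3,Runner), (5,Runner)}.
(3,Runner) ∈ A1 ⇒ Runner forces the target.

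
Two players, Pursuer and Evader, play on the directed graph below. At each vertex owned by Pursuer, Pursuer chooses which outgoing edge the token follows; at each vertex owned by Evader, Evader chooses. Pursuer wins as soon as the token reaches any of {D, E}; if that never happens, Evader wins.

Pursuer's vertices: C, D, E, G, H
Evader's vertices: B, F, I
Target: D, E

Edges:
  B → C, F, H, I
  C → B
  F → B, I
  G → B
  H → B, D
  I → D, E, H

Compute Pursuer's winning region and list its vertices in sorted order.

D, E, H, I

A0 = {D, E}
A1: add {H} — H (Pursuer) has H→D.
A2: add {I} — I (Evader): all of {D, E, H} already in.
A3 = A2; e.g. B (Evader) can still go to C. Fixed point.
Pursuer's winning region = {D, E, H, I}.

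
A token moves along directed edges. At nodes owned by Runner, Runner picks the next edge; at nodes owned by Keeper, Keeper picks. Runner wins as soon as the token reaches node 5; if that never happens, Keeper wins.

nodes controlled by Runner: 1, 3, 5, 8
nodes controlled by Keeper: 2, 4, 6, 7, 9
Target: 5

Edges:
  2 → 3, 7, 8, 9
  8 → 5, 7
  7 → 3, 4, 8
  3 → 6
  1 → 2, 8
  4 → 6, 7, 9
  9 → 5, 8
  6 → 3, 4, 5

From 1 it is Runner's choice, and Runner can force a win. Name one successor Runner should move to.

8

A0 = {5}
A1: add {8} — 8 (Runner) has 8→5.
A2: add {1, 9} — 1 (Runner) has 1→8; 9 (Keeper): all of {5, 8} already in.
A3 = A2; e.g. 2 (Keeper) can still go to 3. Fixed point.
From 1, successor 8 is in the attractor (rank 1); the other successor 2 is not.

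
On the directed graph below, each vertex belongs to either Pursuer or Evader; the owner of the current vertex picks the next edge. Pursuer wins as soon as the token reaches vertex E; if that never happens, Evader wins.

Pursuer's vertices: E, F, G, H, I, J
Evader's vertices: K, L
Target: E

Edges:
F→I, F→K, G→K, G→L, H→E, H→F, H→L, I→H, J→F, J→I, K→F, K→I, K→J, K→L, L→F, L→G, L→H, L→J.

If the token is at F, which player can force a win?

A0 = {E}
A1: add {H} — H (Pursuer) has H→E.
A2: add {I} — I (Pursuer) has I→H.
A3: add {F, J} — F (Pursuer) has F→I; J (Pursuer) has J→I.
A4 = A3; e.g. G (Pursuer) has no edge into A3. Fixed point.
F ∈ A3, so Pursuer can force the target.

Pursuer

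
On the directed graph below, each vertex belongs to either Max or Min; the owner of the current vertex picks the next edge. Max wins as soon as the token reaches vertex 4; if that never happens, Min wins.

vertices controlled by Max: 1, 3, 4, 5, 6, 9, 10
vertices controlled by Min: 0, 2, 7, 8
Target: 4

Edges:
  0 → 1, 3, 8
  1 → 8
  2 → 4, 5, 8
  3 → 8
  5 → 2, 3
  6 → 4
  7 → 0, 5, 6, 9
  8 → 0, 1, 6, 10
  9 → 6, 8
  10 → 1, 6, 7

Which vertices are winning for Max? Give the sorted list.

4, 6, 9, 10

A0 = {4}
A1: add {6} — 6 (Max) has 6→4.
A2: add {9, 10} — 9 (Max) has 9→6; 10 (Max) has 10→6.
A3 = A2; e.g. 0 (Min) can still go to 1. Fixed point.
Max's winning region = {4, 6, 9, 10}.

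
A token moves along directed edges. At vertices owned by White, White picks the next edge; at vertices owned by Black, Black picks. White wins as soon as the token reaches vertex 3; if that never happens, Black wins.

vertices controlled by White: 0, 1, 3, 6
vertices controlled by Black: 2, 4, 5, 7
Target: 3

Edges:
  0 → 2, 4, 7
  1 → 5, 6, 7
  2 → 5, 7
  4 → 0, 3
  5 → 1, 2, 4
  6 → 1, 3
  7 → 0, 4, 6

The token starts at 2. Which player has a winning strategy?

Black

A0 = {3}
A1: add {6} — 6 (White) has 6→3.
A2: add {1} — 1 (White) has 1→6.
A3 = A2; e.g. 0 (White) has no edge into A2. Fixed point.
2 never enters the attractor, so Black can avoid the target forever.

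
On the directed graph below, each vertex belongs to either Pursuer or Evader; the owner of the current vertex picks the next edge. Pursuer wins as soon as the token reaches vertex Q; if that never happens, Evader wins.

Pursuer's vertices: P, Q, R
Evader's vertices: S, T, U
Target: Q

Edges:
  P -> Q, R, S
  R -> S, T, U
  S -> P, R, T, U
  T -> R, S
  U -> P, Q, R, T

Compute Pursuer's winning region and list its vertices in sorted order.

A0 = {Q}
A1: add {P} — P (Pursuer) has P→Q.
A2 = A1; e.g. R (Pursuer) has no edge into A1. Fixed point.
Pursuer's winning region = {P, Q}.

P, Q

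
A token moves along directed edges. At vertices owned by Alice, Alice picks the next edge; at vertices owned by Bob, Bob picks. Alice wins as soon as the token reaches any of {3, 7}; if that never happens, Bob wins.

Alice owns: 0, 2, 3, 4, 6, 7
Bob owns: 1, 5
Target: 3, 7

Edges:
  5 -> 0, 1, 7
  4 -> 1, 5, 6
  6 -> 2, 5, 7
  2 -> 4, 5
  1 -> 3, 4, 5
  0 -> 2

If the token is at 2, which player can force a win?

Alice

A0 = {3, 7}
A1: add {6} — 6 (Alice) has 6→7.
A2: add {4} — 4 (Alice) has 4→6.
A3: add {2} — 2 (Alice) has 2→4.
2 ∈ A3, so Alice can force the target.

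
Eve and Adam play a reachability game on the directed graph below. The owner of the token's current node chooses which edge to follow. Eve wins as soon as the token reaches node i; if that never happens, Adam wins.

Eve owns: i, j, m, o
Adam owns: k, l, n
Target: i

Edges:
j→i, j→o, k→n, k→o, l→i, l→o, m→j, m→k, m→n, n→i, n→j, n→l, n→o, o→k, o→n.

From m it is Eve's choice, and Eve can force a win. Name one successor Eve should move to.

j

A0 = {i}
A1: add {j} — j (Eve) has j→i.
A2: add {m} — m (Eve) has m→j.
A3 = A2; e.g. k (Adam) can still go to n. Fixed point.
From m, successor j is in the attractor (rank 1); the other successors k, n are not.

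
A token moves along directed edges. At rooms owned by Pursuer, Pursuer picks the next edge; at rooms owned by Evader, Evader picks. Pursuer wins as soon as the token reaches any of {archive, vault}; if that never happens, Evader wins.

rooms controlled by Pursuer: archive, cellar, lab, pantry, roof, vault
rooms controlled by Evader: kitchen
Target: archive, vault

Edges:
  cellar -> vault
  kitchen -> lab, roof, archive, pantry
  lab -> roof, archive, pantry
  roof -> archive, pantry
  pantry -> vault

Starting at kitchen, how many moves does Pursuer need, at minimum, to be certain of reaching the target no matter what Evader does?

2

A0 = {archive, vault}
A1: add {cellar, lab, pantry, roof} — cellar (Pursuer) has cellar→vault; lab (Pursuer) has lab→archive; roof (Pursuer) has roof→archive; pantry (Pursuer) has pantry→vault.
A2: add {kitchen} — kitchen (Evader): all of {lab, roof, archive, pantry} already in.
A2 = all vertices. Fixed point.
kitchen enters the attractor at level 2, so Pursuer can force the target in 2 moves from there.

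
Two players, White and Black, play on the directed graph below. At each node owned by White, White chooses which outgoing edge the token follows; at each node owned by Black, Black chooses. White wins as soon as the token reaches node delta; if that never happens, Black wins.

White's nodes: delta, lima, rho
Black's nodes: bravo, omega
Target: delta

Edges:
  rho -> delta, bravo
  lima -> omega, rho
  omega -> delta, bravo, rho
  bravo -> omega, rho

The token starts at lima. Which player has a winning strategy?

A0 = {delta}
A1: add {rho} — rho (White) has rho→delta.
A2: add {lima} — lima (White) has lima→rho.
A3 = A2; e.g. omega (Black) can still go to bravo. Fixed point.
lima ∈ A2, so White can force the target.

White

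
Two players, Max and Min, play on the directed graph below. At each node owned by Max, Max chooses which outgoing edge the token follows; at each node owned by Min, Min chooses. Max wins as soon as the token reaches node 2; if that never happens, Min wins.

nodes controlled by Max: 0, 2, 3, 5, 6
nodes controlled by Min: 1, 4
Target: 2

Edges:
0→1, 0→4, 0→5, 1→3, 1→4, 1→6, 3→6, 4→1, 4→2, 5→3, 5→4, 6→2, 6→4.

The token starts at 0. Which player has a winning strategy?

A0 = {2}
A1: add {6} — 6 (Max) has 6→2.
A2: add {3} — 3 (Max) has 3→6.
A3: add {5} — 5 (Max) has 5→3.
A4: add {0} — 0 (Max) has 0→5.
A5 = A4; e.g. 1 (Min) can still go to 4. Fixed point.
0 ∈ A4, so Max can force the target.

Max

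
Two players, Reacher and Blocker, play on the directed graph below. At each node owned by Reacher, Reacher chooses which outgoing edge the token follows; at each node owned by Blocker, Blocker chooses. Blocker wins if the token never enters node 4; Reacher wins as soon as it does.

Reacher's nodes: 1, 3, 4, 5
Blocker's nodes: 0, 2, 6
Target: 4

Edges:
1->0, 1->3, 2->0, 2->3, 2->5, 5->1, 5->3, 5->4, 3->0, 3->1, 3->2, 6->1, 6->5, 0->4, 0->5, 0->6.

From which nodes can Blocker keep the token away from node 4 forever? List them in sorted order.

0, 1, 2, 3, 6

A0 = {4}
A1: add {5} — 5 (Reacher) has 5→4.
A2 = A1; e.g. 0 (Blocker) can still go to 6. Fixed point.
Reacher's attractor = {4, 5}; Blocker avoids the target exactly from the complement.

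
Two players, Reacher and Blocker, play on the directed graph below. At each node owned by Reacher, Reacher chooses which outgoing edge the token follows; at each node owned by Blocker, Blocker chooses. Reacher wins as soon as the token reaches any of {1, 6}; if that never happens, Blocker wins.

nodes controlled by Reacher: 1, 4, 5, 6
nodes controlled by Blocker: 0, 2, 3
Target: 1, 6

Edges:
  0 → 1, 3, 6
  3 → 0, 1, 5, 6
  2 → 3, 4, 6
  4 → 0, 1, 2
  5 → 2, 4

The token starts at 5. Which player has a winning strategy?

Reacher

A0 = {1, 6}
A1: add {4} — 4 (Reacher) has 4→1.
A2: add {5} — 5 (Reacher) has 5→4.
A3 = A2; e.g. 0 (Blocker) can still go to 3. Fixed point.
5 ∈ A2, so Reacher can force the target.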